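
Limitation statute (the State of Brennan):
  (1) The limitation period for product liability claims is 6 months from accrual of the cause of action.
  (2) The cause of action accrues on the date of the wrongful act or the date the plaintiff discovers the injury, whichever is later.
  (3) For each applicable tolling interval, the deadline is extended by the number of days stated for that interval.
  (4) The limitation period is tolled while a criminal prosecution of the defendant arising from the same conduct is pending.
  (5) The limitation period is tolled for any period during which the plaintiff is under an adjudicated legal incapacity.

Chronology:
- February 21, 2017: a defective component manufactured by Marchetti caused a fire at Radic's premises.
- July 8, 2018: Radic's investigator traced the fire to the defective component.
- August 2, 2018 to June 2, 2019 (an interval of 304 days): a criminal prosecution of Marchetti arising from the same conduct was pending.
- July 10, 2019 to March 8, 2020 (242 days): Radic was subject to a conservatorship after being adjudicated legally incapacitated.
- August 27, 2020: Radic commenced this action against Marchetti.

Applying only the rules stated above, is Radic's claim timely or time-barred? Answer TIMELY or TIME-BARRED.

Because discovery on July 8, 2018 post-dates the February 21, 2017 act, accrual under the later-of rule falls on July 8, 2018.
6 months from July 8, 2018 is January 8, 2019.
Because the pending criminal prosecution ran from August 2, 2018 to June 2, 2019, the deadline is extended by 304 days to November 8, 2019.
The period was tolled for 242 days by the plaintiff's legal incapacity (July 10, 2019 to March 8, 2020), pushing the deadline to July 7, 2020.
Filing on August 27, 2020 missed the July 7, 2020 deadline — the action is time-barred.

TIME-BARRED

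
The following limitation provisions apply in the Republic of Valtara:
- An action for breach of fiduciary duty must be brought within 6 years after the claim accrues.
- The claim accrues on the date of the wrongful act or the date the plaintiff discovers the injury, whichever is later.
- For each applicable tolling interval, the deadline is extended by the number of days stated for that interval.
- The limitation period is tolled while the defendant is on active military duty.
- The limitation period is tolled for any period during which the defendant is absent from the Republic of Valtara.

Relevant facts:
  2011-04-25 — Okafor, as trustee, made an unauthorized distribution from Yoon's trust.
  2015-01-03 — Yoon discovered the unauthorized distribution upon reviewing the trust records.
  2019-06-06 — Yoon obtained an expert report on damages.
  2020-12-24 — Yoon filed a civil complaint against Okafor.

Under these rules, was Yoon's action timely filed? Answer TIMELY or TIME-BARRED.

Because discovery on 2015-01-03 post-dates the 2011-04-25 act, accrual under the later-of rule falls on 2015-01-03.
Adding the 6 years base period to 2015-01-03 gives a deadline of 2021-01-03, before any tolling.
Nothing else in the chronology tolls or restarts the period.
Yoon filed on 2020-12-24, before the 2021-01-03 deadline, so the action is timely.

TIMELY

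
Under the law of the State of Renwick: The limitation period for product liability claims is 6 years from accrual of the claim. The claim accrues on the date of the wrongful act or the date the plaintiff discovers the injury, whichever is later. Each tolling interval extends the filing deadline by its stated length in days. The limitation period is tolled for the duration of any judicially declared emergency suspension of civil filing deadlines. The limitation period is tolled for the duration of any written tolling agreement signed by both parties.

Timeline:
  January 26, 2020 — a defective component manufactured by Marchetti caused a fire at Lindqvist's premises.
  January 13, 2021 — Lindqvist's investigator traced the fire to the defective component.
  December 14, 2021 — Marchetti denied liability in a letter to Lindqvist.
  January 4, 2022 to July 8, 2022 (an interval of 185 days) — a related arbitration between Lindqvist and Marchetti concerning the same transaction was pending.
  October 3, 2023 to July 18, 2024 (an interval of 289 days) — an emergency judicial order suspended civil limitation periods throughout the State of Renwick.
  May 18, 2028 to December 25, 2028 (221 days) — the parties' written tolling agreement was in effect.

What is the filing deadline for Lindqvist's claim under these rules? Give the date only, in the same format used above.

Taking the later of the act (January 26, 2020) and discovery (January 13, 2021), the claim accrued on January 13, 2021.
The untolled deadline — 6 years after January 13, 2021 — is January 13, 2027.
Because the emergency suspension of filing deadlines ran from October 3, 2023 to July 18, 2024, the deadline is extended by 289 days to October 29, 2027.
By the time the written tolling agreement began on May 18, 2028, the limitation period had already expired on October 29, 2027; that interval cannot revive it.
The pending related arbitration from January 4, 2022 to July 8, 2022 does not toll the period, because no stated rule makes a pending arbitration a tolling event.
None of the other events listed affects the running of the period under the stated rules.

October 29, 2027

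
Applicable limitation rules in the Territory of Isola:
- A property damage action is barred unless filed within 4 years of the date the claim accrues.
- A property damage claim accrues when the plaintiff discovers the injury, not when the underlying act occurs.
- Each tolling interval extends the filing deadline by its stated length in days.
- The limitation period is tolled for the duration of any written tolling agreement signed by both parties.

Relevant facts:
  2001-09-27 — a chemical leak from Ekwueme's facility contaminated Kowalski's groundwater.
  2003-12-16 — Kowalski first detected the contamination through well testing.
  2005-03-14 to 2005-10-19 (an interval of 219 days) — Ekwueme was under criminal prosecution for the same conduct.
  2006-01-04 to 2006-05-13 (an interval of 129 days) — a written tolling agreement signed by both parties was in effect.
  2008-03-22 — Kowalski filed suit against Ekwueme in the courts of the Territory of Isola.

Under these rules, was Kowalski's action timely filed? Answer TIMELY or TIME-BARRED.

TIMELY

Accrual is tied to discovery, so the period began on 2003-12-16 rather than on 2001-09-27 when the act occurred.
Adding the 4 years base period to 2003-12-16 gives a deadline of 2007-12-16, before any tolling.
The period was tolled for 129 days by the written tolling agreement (2006-01-04 to 2006-05-13), pushing the deadline to 2008-04-23.
Although a criminal prosecution ran from 2005-03-14 to 2005-10-19, the stated rules do not make that a tolling event, so it is disregarded.
The 2008-03-22 filing precedes the 2008-04-23 deadline; the claim is timely.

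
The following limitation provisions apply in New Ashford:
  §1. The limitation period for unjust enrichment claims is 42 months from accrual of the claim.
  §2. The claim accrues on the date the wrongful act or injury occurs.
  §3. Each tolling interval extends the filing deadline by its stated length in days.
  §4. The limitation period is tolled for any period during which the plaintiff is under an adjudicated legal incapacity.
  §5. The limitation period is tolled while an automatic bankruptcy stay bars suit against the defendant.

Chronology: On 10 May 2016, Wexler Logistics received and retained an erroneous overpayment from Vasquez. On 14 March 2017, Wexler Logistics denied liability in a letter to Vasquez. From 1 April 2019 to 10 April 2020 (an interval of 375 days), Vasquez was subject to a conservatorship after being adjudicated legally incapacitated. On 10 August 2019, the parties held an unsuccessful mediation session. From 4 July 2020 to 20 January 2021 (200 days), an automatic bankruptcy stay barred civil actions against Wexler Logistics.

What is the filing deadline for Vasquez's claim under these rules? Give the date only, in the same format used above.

The limitation period began to run on 10 May 2016.
Adding the 42 months base period to 10 May 2016 gives a deadline of 10 November 2019, before any tolling.
Because the plaintiff's legal incapacity ran from 1 April 2019 to 10 April 2020, the deadline is extended by 375 days to 19 November 2020.
The period was tolled for 200 days by the automatic bankruptcy stay (4 July 2020 to 20 January 2021), pushing the deadline to 7 June 2021.
The other events in the timeline have no effect on the limitation period under the stated rules.

7 June 2021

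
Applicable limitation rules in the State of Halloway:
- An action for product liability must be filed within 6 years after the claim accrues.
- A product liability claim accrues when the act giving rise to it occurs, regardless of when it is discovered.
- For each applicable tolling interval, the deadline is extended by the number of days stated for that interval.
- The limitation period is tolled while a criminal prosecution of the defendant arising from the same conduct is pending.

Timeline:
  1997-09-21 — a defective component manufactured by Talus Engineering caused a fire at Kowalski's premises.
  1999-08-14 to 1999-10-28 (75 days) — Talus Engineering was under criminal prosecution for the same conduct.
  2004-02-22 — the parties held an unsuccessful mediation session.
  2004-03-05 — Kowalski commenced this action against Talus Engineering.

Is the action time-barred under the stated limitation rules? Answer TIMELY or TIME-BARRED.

TIME-BARRED

The limitation period began to run on 1997-09-21.
6 years from 1997-09-21 is 2003-09-21.
The period was tolled for 75 days by the pending criminal prosecution (1999-08-14 to 1999-10-28), pushing the deadline to 2003-12-05.
None of the other events listed affects the running of the period under the stated rules.
Filing on 2004-03-05 missed the 2003-12-05 deadline — the action is time-barred.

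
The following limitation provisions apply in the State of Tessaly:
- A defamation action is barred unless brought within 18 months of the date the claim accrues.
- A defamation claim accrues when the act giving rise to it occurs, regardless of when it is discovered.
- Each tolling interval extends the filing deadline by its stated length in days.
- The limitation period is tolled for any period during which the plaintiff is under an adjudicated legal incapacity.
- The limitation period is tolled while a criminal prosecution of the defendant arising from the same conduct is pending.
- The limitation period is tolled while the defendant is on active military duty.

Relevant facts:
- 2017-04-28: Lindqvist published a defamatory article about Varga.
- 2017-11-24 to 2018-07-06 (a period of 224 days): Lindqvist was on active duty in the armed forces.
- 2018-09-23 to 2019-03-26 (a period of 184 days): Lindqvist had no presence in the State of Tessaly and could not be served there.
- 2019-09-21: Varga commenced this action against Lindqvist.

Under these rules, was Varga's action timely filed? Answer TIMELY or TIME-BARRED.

The claim accrued on 2017-04-28, when the wrongful act occurred.
Adding the 18 months base period to 2017-04-28 gives a deadline of 2018-10-28, before any tolling.
The period was tolled for 224 days by the defendant's active military service (2017-11-24 to 2018-07-06), pushing the deadline to 2019-06-09.
No stated provision tolls the period for the defendant's absence, so the interval from 2018-09-23 to 2019-03-26 has no effect on the deadline.
Varga filed on 2019-09-21, after the 2019-06-09 deadline, so the action is time-barred.

TIME-BARRED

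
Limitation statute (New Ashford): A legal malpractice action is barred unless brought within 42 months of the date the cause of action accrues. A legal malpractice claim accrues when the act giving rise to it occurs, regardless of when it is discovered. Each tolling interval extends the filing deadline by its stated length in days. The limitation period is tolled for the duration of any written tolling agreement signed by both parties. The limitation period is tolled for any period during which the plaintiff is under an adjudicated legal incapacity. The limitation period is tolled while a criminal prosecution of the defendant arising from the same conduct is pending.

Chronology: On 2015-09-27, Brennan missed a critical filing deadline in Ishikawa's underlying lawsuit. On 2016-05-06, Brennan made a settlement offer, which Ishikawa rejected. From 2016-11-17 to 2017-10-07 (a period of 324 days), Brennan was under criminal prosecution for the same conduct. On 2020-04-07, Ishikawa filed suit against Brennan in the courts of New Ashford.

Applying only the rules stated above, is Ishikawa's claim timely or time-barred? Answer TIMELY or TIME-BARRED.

TIME-BARRED

The limitation period began to run on 2015-09-27.
Adding the 42 months base period to 2015-09-27 gives a deadline of 2019-03-27, before any tolling.
Because the pending criminal prosecution ran from 2016-11-17 to 2017-10-07, the deadline is extended by 324 days to 2020-02-14.
None of the other events listed affects the running of the period under the stated rules.
The 2020-04-07 filing falls after the 2020-02-14 deadline; the claim is time-barred.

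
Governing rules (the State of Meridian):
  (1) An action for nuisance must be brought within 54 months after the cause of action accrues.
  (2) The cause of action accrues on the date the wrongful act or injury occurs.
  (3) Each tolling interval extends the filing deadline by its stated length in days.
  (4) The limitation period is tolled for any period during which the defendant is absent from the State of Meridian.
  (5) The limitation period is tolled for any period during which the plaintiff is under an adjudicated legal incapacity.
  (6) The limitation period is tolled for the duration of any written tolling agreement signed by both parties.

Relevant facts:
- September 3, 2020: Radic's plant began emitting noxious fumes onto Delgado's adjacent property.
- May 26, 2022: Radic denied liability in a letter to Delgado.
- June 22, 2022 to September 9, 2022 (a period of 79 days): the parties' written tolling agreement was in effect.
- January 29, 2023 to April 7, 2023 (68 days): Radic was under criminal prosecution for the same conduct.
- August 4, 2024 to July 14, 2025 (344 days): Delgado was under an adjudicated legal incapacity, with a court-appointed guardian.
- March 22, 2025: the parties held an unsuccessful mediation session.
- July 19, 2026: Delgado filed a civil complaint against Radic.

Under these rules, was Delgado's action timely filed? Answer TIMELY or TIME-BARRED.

The claim accrued on September 3, 2020, when the wrongful act occurred.
The untolled deadline — 54 months after September 3, 2020 — is March 3, 2025.
Because the written tolling agreement ran from June 22, 2022 to September 9, 2022, the deadline is extended by 79 days to May 21, 2025.
The plaintiff's legal incapacity from August 4, 2024 to July 14, 2025 tolled the period for 344 days, extending the deadline to April 30, 2026.
Although a criminal prosecution ran from January 29, 2023 to April 7, 2023, the stated rules do not make that a tolling event, so it is disregarded.
None of the other events listed affects the running of the period under the stated rules.
Filing on July 19, 2026 missed the April 30, 2026 deadline — the action is time-barred.

TIME-BARRED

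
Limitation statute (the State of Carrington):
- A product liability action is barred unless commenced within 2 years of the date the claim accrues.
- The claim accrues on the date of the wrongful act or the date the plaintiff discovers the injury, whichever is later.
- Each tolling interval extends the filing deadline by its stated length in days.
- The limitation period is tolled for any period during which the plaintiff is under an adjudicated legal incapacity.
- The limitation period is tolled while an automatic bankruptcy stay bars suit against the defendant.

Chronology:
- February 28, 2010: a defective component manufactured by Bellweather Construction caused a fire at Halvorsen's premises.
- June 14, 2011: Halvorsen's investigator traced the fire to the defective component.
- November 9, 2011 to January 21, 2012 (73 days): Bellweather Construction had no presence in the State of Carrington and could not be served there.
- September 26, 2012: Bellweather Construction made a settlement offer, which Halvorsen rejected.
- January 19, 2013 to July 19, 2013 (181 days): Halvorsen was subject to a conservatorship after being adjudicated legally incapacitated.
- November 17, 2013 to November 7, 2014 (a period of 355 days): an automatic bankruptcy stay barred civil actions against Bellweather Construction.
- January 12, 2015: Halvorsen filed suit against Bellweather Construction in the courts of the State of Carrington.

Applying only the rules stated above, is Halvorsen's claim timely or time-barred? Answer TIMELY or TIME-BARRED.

Taking the later of the act (February 28, 2010) and discovery (June 14, 2011), the claim accrued on June 14, 2011.
2 years from June 14, 2011 is June 14, 2013.
The period was tolled for 181 days by the plaintiff's legal incapacity (January 19, 2013 to July 19, 2013), pushing the deadline to December 12, 2013.
The automatic bankruptcy stay from November 17, 2013 to November 7, 2014 tolled the period for 355 days, extending the deadline to December 2, 2014.
Although the defendant's absence ran from November 9, 2011 to January 21, 2012, the stated rules do not make that a tolling event, so it is disregarded.
The other events in the timeline have no effect on the limitation period under the stated rules.
Filing on January 12, 2015 missed the December 2, 2014 deadline — the action is time-barred.

TIME-BARRED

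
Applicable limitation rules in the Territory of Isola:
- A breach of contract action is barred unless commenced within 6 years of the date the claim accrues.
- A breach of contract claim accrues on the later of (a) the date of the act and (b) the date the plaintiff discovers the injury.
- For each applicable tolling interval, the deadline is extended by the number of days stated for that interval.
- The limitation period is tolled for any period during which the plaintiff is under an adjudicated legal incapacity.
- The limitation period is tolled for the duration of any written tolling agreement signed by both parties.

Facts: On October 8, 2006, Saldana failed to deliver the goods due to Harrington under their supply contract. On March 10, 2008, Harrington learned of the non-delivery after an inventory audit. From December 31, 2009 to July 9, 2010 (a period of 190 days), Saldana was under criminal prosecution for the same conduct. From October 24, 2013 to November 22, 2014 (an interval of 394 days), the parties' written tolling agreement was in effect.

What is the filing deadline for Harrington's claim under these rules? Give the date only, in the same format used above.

Because discovery on March 10, 2008 post-dates the October 8, 2006 act, accrual under the later-of rule falls on March 10, 2008.
Adding the 6 years base period to March 10, 2008 gives a deadline of March 10, 2014, before any tolling.
Because the written tolling agreement ran from October 24, 2013 to November 22, 2014, the deadline is extended by 394 days to April 8, 2015.
Although a criminal prosecution ran from December 31, 2009 to July 9, 2010, the stated rules do not make that a tolling event, so it is disregarded.

April 8, 2015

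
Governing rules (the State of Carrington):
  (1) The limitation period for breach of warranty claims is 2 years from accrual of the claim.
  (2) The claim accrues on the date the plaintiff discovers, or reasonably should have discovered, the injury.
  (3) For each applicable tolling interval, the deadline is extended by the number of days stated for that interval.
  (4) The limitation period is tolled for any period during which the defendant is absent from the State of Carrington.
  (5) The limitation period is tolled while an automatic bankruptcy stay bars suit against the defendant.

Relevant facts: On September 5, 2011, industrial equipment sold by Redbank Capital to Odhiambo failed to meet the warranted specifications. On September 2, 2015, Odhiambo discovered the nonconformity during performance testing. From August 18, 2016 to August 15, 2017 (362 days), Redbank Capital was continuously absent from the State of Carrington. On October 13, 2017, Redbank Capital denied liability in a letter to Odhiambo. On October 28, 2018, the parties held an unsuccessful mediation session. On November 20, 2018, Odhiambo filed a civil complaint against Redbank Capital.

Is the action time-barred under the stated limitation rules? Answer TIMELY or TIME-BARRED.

TIME-BARRED

Under the discovery rule, the claim accrued on September 2, 2015, when Odhiambo discovered the injury — not on the September 5, 2011 date of the underlying act.
Adding the 2 years base period to September 2, 2015 gives a deadline of September 2, 2017, before any tolling.
The defendant's absence from the jurisdiction from August 18, 2016 to August 15, 2017 tolled the period for 362 days, extending the deadline to August 30, 2018.
The other events in the timeline have no effect on the limitation period under the stated rules.
Odhiambo filed on November 20, 2018, after the August 30, 2018 deadline, so the action is time-barred.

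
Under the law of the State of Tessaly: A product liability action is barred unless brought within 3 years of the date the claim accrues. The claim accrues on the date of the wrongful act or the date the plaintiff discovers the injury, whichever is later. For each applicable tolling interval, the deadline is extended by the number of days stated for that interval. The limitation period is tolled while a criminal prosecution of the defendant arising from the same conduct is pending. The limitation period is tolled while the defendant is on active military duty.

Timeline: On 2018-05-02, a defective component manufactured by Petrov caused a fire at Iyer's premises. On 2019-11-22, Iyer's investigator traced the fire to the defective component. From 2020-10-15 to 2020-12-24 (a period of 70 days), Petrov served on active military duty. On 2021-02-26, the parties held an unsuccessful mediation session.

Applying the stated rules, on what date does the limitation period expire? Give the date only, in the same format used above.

2023-01-31

Taking the later of the act (2018-05-02) and discovery (2019-11-22), the claim accrued on 2019-11-22.
3 years from 2019-11-22 is 2022-11-22.
The period was tolled for 70 days by the defendant's active military service (2020-10-15 to 2020-12-24), pushing the deadline to 2023-01-31.
The other events in the timeline have no effect on the limitation period under the stated rules.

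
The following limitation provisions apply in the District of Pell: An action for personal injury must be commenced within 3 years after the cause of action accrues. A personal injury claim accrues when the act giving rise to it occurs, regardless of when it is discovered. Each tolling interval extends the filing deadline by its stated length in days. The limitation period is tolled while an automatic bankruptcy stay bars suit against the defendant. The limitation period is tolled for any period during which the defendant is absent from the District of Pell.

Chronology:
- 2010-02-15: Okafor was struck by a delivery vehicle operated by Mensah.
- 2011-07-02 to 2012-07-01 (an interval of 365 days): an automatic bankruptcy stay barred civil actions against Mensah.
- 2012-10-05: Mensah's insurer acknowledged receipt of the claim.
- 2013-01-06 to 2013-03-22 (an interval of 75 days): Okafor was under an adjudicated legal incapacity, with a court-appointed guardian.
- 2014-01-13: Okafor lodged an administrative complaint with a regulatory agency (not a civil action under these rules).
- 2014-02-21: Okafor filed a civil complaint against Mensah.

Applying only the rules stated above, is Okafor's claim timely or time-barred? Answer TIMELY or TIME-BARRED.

The claim accrued on 2010-02-15, when the wrongful act occurred.
Adding the 3 years base period to 2010-02-15 gives a deadline of 2013-02-15, before any tolling.
The period was tolled for 365 days by the automatic bankruptcy stay (2011-07-02 to 2012-07-01), pushing the deadline to 2014-02-15.
No stated provision tolls the period for the plaintiff's incapacity, so the interval from 2013-01-06 to 2013-03-22 has no effect on the deadline.
The other events in the timeline have no effect on the limitation period under the stated rules.
Filing on 2014-02-21 missed the 2014-02-15 deadline — the action is time-barred.

TIME-BARRED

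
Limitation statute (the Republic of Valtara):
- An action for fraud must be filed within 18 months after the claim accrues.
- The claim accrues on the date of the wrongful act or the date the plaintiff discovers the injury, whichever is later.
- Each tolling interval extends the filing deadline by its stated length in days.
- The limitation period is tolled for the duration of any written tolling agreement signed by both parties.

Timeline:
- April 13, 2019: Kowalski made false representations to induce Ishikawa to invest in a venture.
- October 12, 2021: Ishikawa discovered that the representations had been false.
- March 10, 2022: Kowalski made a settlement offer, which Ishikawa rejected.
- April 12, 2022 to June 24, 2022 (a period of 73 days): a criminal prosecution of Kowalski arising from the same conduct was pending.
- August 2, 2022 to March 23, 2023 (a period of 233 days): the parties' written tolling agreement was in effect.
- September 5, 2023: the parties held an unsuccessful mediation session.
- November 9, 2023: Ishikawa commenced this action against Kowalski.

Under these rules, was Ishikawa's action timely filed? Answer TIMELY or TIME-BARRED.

TIMELY

Taking the later of the act (April 13, 2019) and discovery (October 12, 2021), the claim accrued on October 12, 2021.
18 months from October 12, 2021 is April 12, 2023.
The written tolling agreement from August 2, 2022 to March 23, 2023 tolled the period for 233 days, extending the deadline to December 1, 2023.
Although a criminal prosecution ran from April 12, 2022 to June 24, 2022, the stated rules do not make that a tolling event, so it is disregarded.
The other events in the timeline have no effect on the limitation period under the stated rules.
Filing on November 9, 2023 beat the December 1, 2023 deadline — the action is timely.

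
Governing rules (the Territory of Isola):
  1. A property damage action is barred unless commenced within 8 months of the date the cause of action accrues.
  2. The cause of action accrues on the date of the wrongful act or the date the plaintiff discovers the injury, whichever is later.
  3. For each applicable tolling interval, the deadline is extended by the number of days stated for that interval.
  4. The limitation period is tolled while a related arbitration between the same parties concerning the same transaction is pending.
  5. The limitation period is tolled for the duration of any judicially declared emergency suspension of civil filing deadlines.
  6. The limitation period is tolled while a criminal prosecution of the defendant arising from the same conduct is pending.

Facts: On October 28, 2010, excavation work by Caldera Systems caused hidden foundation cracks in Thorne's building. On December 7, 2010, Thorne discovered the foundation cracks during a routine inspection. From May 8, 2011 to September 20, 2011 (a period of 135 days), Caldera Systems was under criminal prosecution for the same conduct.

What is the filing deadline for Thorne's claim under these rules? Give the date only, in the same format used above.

Because discovery on December 7, 2010 post-dates the October 28, 2010 act, accrual under the later-of rule falls on December 7, 2010.
8 months from December 7, 2010 is August 7, 2011.
The period was tolled for 135 days by the pending criminal prosecution (May 8, 2011 to September 20, 2011), pushing the deadline to December 20, 2011.

December 20, 2011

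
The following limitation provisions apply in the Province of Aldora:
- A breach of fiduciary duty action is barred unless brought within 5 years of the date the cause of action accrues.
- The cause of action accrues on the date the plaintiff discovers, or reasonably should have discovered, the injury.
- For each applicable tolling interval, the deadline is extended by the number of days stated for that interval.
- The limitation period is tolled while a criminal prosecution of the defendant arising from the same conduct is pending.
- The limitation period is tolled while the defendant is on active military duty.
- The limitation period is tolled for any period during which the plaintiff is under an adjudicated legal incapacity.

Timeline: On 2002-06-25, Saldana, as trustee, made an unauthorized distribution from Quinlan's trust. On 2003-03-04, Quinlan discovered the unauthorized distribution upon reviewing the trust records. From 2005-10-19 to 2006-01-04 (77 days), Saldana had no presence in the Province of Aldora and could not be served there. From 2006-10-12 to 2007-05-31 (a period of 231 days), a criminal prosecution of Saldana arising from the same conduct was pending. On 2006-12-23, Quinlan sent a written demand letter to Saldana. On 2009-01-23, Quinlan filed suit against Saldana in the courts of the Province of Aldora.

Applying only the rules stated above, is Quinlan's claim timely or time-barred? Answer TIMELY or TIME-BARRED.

TIME-BARRED

The claim did not accrue until Quinlan discovered the injury on 2003-03-04; the 2002-06-25 act date does not start the clock under the stated rule.
5 years from 2003-03-04 is 2008-03-04.
The pending criminal prosecution from 2006-10-12 to 2007-05-31 tolled the period for 231 days, extending the deadline to 2008-10-21.
Although the defendant's absence ran from 2005-10-19 to 2006-01-04, the stated rules do not make that a tolling event, so it is disregarded.
Nothing else in the chronology tolls or restarts the period.
The 2009-01-23 filing falls after the 2008-10-21 deadline; the claim is time-barred.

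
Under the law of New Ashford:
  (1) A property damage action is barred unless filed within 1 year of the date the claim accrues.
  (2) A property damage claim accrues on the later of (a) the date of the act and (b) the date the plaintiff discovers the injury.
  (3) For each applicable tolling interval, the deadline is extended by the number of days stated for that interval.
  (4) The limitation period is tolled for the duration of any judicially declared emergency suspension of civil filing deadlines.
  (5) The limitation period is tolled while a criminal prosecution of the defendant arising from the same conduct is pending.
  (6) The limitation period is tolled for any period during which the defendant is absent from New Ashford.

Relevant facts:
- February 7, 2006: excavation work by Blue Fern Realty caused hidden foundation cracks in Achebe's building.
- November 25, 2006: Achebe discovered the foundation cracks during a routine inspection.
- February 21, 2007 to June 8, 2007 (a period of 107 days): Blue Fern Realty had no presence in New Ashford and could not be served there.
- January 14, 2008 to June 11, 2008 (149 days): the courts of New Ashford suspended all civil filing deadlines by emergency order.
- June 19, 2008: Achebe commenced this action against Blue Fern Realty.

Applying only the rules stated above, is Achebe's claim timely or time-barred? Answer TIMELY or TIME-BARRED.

Taking the later of the act (February 7, 2006) and discovery (November 25, 2006), the claim accrued on November 25, 2006.
Adding the 1 year base period to November 25, 2006 gives a deadline of November 25, 2007, before any tolling.
Because the defendant's absence from the jurisdiction ran from February 21, 2007 to June 8, 2007, the deadline is extended by 107 days to March 11, 2008.
The emergency suspension of filing deadlines from January 14, 2008 to June 11, 2008 tolled the period for 149 days, extending the deadline to August 7, 2008.
Filing on June 19, 2008 beat the August 7, 2008 deadline — the action is timely.

TIMELY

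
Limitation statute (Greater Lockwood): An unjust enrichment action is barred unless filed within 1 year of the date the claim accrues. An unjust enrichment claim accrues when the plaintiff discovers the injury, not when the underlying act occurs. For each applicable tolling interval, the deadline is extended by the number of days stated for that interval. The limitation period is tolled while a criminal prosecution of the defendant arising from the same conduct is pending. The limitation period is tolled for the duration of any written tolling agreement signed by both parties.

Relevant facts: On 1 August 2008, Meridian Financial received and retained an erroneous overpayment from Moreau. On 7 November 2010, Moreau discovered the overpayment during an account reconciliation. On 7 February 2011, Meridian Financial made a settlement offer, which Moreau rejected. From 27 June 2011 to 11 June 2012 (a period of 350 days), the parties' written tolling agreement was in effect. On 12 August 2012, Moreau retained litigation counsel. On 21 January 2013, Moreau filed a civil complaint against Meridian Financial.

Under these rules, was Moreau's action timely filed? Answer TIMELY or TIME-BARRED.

Under the discovery rule, the claim accrued on 7 November 2010, when Moreau discovered the injury — not on the 1 August 2008 date of the underlying act.
The untolled deadline — 1 year after 7 November 2010 — is 7 November 2011.
The period was tolled for 350 days by the written tolling agreement (27 June 2011 to 11 June 2012), pushing the deadline to 22 October 2012.
None of the other events listed affects the running of the period under the stated rules.
The 21 January 2013 filing falls after the 22 October 2012 deadline; the claim is time-barred.

TIME-BARRED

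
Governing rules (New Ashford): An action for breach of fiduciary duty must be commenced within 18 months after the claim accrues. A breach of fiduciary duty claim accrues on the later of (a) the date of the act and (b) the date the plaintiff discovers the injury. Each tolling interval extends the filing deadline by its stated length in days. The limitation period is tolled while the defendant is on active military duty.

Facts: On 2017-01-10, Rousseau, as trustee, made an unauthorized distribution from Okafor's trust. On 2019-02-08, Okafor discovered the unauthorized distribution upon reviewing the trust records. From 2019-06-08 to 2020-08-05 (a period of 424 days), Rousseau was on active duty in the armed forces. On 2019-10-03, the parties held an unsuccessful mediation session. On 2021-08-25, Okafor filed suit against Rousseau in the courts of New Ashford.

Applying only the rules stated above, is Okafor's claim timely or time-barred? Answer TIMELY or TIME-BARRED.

TIMELY

Taking the later of the act (2017-01-10) and discovery (2019-02-08), the claim accrued on 2019-02-08.
The untolled deadline — 18 months after 2019-02-08 — is 2020-08-08.
Because the defendant's active military service ran from 2019-06-08 to 2020-08-05, the deadline is extended by 424 days to 2021-10-06.
None of the other events listed affects the running of the period under the stated rules.
The 2021-08-25 filing precedes the 2021-10-06 deadline; the claim is timely.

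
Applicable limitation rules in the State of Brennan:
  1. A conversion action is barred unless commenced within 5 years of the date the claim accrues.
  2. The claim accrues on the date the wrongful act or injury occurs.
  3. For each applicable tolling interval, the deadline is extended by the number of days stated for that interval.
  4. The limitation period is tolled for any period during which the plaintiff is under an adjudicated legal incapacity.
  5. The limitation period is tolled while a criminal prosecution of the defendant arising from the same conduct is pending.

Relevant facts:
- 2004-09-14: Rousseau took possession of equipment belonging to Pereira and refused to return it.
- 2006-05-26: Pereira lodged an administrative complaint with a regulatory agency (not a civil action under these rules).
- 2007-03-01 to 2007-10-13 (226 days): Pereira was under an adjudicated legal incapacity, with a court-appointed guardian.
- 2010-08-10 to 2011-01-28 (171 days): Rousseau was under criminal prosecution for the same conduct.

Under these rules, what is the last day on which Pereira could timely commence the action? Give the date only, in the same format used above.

2010-04-28

The claim accrued on 2004-09-14, the date of the act.
5 years from 2004-09-14 is 2009-09-14.
Because the plaintiff's legal incapacity ran from 2007-03-01 to 2007-10-13, the deadline is extended by 226 days to 2010-04-28.
The pending criminal prosecution from 2010-08-10 to 2011-01-28 began after the period had already run on 2010-04-28, so it has no tolling effect.
Nothing else in the chronology tolls or restarts the period.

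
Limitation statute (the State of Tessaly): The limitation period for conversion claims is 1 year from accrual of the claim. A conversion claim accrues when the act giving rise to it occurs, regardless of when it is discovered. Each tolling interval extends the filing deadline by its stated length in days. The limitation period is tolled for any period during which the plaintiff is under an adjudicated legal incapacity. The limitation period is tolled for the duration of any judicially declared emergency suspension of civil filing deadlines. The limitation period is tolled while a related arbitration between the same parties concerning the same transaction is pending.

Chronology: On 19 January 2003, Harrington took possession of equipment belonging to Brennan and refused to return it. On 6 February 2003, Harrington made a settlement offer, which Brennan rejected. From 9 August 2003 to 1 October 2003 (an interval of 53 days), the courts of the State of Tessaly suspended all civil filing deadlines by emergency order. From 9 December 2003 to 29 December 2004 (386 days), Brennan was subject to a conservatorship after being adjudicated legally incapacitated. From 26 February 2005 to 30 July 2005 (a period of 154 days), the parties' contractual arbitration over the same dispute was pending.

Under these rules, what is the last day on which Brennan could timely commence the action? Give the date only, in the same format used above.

The claim accrued on 19 January 2003, when the wrongful act occurred.
The untolled deadline — 1 year after 19 January 2003 — is 19 January 2004.
The period was tolled for 53 days by the emergency suspension of filing deadlines (9 August 2003 to 1 October 2003), pushing the deadline to 12 March 2004.
The plaintiff's legal incapacity from 9 December 2003 to 29 December 2004 tolled the period for 386 days, extending the deadline to 2 April 2005.
The pending related arbitration from 26 February 2005 to 30 July 2005 tolled the period for 154 days, extending the deadline to 3 September 2005.
Nothing else in the chronology tolls or restarts the period.

3 September 2005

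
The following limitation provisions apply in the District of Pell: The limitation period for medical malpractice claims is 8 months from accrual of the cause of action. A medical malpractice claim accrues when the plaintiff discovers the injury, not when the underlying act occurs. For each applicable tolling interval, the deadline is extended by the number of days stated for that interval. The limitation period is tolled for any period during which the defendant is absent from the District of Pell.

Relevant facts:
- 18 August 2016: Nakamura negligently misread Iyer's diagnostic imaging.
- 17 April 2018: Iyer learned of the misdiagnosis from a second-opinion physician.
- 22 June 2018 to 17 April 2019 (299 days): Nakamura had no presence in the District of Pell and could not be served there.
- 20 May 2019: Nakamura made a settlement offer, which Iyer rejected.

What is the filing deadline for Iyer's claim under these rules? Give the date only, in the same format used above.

Under the discovery rule, the claim accrued on 17 April 2018, when Iyer discovered the injury — not on the 18 August 2016 date of the underlying act.
The untolled deadline — 8 months after 17 April 2018 — is 17 December 2018.
The period was tolled for 299 days by the defendant's absence from the jurisdiction (22 June 2018 to 17 April 2019), pushing the deadline to 12 October 2019.
None of the other events listed affects the running of the period under the stated rules.

12 October 2019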